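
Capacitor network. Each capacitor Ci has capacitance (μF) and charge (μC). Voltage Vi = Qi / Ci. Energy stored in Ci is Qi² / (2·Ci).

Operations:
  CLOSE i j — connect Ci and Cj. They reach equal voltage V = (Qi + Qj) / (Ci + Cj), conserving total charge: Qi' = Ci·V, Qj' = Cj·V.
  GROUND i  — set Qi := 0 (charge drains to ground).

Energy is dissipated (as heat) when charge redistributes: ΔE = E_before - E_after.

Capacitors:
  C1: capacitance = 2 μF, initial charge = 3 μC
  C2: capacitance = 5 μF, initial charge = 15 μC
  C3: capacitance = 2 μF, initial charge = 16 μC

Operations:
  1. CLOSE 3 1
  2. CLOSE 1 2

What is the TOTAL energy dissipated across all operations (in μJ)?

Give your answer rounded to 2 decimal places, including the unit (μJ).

Initial: C1(2μF, Q=3μC, V=1.50V), C2(5μF, Q=15μC, V=3.00V), C3(2μF, Q=16μC, V=8.00V)
Op 1: CLOSE 3-1: Q_total=19.00, C_total=4.00, V=4.75; Q3=9.50, Q1=9.50; dissipated=21.125
Op 2: CLOSE 1-2: Q_total=24.50, C_total=7.00, V=3.50; Q1=7.00, Q2=17.50; dissipated=2.188
Total dissipated: 23.312 μJ

Answer: 23.31 μJ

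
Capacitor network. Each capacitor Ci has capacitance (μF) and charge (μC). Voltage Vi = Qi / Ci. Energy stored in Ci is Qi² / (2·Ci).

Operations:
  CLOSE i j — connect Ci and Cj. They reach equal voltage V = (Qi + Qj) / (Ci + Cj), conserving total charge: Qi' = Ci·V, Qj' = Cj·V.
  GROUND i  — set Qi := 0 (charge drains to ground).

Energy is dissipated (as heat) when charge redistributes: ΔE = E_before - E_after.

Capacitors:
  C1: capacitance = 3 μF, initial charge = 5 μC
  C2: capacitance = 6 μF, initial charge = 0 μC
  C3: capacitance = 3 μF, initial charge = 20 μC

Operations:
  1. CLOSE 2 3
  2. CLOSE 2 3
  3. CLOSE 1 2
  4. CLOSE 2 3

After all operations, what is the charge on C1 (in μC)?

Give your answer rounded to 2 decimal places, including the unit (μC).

Initial: C1(3μF, Q=5μC, V=1.67V), C2(6μF, Q=0μC, V=0.00V), C3(3μF, Q=20μC, V=6.67V)
Op 1: CLOSE 2-3: Q_total=20.00, C_total=9.00, V=2.22; Q2=13.33, Q3=6.67; dissipated=44.444
Op 2: CLOSE 2-3: Q_total=20.00, C_total=9.00, V=2.22; Q2=13.33, Q3=6.67; dissipated=0.000
Op 3: CLOSE 1-2: Q_total=18.33, C_total=9.00, V=2.04; Q1=6.11, Q2=12.22; dissipated=0.309
Op 4: CLOSE 2-3: Q_total=18.89, C_total=9.00, V=2.10; Q2=12.59, Q3=6.30; dissipated=0.034
Final charges: Q1=6.11, Q2=12.59, Q3=6.30

Answer: 6.11 μC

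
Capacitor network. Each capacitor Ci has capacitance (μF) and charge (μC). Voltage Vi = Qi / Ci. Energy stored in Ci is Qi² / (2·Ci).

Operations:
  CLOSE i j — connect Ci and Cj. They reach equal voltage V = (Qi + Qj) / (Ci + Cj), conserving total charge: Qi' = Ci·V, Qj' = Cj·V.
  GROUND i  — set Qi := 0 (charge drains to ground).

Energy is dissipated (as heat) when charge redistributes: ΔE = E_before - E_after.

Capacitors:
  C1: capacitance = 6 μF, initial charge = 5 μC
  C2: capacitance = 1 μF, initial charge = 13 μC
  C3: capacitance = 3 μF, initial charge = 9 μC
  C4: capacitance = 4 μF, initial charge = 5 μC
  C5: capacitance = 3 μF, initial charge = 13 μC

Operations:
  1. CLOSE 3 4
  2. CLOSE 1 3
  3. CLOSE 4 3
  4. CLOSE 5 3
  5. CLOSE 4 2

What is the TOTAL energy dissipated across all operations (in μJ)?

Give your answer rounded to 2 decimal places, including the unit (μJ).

Initial: C1(6μF, Q=5μC, V=0.83V), C2(1μF, Q=13μC, V=13.00V), C3(3μF, Q=9μC, V=3.00V), C4(4μF, Q=5μC, V=1.25V), C5(3μF, Q=13μC, V=4.33V)
Op 1: CLOSE 3-4: Q_total=14.00, C_total=7.00, V=2.00; Q3=6.00, Q4=8.00; dissipated=2.625
Op 2: CLOSE 1-3: Q_total=11.00, C_total=9.00, V=1.22; Q1=7.33, Q3=3.67; dissipated=1.361
Op 3: CLOSE 4-3: Q_total=11.67, C_total=7.00, V=1.67; Q4=6.67, Q3=5.00; dissipated=0.519
Op 4: CLOSE 5-3: Q_total=18.00, C_total=6.00, V=3.00; Q5=9.00, Q3=9.00; dissipated=5.333
Op 5: CLOSE 4-2: Q_total=19.67, C_total=5.00, V=3.93; Q4=15.73, Q2=3.93; dissipated=51.378
Total dissipated: 61.216 μJ

Answer: 61.22 μJ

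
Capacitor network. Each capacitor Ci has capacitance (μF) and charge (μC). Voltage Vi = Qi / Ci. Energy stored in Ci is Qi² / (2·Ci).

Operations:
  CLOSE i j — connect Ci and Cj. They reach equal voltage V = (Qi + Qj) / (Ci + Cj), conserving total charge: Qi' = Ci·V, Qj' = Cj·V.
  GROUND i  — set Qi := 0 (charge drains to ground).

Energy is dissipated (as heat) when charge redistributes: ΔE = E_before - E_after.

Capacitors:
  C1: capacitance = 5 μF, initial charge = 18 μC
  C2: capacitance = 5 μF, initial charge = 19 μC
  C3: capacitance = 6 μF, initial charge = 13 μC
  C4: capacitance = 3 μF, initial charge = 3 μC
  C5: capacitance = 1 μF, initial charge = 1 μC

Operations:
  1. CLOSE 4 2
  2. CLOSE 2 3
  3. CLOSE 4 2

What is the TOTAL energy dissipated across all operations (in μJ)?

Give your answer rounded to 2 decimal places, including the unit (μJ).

Answer: 7.91 μJ

Derivation:
Initial: C1(5μF, Q=18μC, V=3.60V), C2(5μF, Q=19μC, V=3.80V), C3(6μF, Q=13μC, V=2.17V), C4(3μF, Q=3μC, V=1.00V), C5(1μF, Q=1μC, V=1.00V)
Op 1: CLOSE 4-2: Q_total=22.00, C_total=8.00, V=2.75; Q4=8.25, Q2=13.75; dissipated=7.350
Op 2: CLOSE 2-3: Q_total=26.75, C_total=11.00, V=2.43; Q2=12.16, Q3=14.59; dissipated=0.464
Op 3: CLOSE 4-2: Q_total=20.41, C_total=8.00, V=2.55; Q4=7.65, Q2=12.76; dissipated=0.095
Total dissipated: 7.909 μJ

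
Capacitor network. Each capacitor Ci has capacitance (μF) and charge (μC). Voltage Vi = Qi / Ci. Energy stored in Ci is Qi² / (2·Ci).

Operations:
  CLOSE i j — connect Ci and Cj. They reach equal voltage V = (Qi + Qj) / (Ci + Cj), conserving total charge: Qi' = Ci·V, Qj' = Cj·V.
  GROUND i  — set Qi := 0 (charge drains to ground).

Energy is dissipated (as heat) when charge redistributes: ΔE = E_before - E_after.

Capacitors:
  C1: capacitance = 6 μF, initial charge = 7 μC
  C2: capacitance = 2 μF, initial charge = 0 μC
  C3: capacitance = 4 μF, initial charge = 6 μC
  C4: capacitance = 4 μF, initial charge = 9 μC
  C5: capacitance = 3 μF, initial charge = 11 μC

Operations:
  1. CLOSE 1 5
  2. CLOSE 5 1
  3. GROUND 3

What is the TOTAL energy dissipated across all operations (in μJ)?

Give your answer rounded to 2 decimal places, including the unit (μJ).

Answer: 10.75 μJ

Derivation:
Initial: C1(6μF, Q=7μC, V=1.17V), C2(2μF, Q=0μC, V=0.00V), C3(4μF, Q=6μC, V=1.50V), C4(4μF, Q=9μC, V=2.25V), C5(3μF, Q=11μC, V=3.67V)
Op 1: CLOSE 1-5: Q_total=18.00, C_total=9.00, V=2.00; Q1=12.00, Q5=6.00; dissipated=6.250
Op 2: CLOSE 5-1: Q_total=18.00, C_total=9.00, V=2.00; Q5=6.00, Q1=12.00; dissipated=0.000
Op 3: GROUND 3: Q3=0; energy lost=4.500
Total dissipated: 10.750 μJ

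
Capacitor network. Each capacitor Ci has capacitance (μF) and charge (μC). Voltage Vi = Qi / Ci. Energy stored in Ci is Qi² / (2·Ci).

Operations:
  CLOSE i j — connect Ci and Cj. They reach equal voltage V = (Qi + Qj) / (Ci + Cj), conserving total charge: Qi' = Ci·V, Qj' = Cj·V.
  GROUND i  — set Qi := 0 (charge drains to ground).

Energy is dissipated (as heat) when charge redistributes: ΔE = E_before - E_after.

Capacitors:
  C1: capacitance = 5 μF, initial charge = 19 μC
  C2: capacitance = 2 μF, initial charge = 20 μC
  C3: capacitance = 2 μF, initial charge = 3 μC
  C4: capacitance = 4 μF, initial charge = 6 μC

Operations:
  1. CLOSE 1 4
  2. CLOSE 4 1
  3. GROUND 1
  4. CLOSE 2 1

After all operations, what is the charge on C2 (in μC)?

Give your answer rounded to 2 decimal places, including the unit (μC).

Initial: C1(5μF, Q=19μC, V=3.80V), C2(2μF, Q=20μC, V=10.00V), C3(2μF, Q=3μC, V=1.50V), C4(4μF, Q=6μC, V=1.50V)
Op 1: CLOSE 1-4: Q_total=25.00, C_total=9.00, V=2.78; Q1=13.89, Q4=11.11; dissipated=5.878
Op 2: CLOSE 4-1: Q_total=25.00, C_total=9.00, V=2.78; Q4=11.11, Q1=13.89; dissipated=0.000
Op 3: GROUND 1: Q1=0; energy lost=19.290
Op 4: CLOSE 2-1: Q_total=20.00, C_total=7.00, V=2.86; Q2=5.71, Q1=14.29; dissipated=71.429
Final charges: Q1=14.29, Q2=5.71, Q3=3.00, Q4=11.11

Answer: 5.71 μC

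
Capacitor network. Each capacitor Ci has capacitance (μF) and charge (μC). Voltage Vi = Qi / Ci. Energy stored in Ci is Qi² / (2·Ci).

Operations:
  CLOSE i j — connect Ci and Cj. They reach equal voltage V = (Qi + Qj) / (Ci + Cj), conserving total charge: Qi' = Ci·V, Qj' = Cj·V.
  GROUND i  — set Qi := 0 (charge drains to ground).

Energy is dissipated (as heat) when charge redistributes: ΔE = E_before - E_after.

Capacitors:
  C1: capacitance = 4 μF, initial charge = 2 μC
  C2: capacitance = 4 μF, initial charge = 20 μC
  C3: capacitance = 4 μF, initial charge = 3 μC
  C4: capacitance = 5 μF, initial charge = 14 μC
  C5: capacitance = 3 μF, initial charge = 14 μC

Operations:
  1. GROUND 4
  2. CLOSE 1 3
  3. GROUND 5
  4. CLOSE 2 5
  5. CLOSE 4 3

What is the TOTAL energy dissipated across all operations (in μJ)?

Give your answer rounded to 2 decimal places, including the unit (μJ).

Initial: C1(4μF, Q=2μC, V=0.50V), C2(4μF, Q=20μC, V=5.00V), C3(4μF, Q=3μC, V=0.75V), C4(5μF, Q=14μC, V=2.80V), C5(3μF, Q=14μC, V=4.67V)
Op 1: GROUND 4: Q4=0; energy lost=19.600
Op 2: CLOSE 1-3: Q_total=5.00, C_total=8.00, V=0.62; Q1=2.50, Q3=2.50; dissipated=0.062
Op 3: GROUND 5: Q5=0; energy lost=32.667
Op 4: CLOSE 2-5: Q_total=20.00, C_total=7.00, V=2.86; Q2=11.43, Q5=8.57; dissipated=21.429
Op 5: CLOSE 4-3: Q_total=2.50, C_total=9.00, V=0.28; Q4=1.39, Q3=1.11; dissipated=0.434
Total dissipated: 74.192 μJ

Answer: 74.19 μJ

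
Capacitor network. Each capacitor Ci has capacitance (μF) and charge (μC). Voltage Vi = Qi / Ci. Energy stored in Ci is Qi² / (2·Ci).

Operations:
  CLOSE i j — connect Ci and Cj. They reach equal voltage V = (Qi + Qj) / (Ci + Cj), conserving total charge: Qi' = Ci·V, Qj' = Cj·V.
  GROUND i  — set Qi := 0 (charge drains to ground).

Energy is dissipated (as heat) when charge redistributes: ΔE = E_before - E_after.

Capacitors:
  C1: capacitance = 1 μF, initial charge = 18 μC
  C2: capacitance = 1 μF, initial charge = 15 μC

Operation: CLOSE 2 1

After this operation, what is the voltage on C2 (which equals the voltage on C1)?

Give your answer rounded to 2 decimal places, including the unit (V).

Initial: C1(1μF, Q=18μC, V=18.00V), C2(1μF, Q=15μC, V=15.00V)
Op 1: CLOSE 2-1: Q_total=33.00, C_total=2.00, V=16.50; Q2=16.50, Q1=16.50; dissipated=2.250

Answer: 16.50 V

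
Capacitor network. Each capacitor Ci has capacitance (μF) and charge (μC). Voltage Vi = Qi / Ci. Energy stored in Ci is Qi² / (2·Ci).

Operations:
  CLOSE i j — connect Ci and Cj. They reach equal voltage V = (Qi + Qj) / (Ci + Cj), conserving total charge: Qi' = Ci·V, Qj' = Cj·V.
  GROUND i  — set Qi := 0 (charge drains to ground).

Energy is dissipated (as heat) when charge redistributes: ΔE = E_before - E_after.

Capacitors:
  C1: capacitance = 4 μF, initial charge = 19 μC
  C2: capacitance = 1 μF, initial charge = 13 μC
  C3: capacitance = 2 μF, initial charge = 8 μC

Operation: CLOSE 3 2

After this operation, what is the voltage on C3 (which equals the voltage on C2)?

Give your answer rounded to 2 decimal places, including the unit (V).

Initial: C1(4μF, Q=19μC, V=4.75V), C2(1μF, Q=13μC, V=13.00V), C3(2μF, Q=8μC, V=4.00V)
Op 1: CLOSE 3-2: Q_total=21.00, C_total=3.00, V=7.00; Q3=14.00, Q2=7.00; dissipated=27.000

Answer: 7.00 V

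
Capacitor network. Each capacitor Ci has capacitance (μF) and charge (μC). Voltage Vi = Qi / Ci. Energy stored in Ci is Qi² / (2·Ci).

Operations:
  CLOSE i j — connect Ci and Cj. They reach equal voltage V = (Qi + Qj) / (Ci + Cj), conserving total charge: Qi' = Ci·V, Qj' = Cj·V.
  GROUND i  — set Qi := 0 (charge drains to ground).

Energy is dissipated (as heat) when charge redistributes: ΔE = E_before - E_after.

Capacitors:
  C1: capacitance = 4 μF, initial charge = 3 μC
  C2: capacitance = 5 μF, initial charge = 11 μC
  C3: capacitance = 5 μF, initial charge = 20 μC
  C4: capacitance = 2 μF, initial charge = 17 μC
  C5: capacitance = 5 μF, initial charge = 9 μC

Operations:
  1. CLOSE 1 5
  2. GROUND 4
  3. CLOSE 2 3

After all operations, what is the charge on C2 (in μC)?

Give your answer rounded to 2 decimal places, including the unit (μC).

Initial: C1(4μF, Q=3μC, V=0.75V), C2(5μF, Q=11μC, V=2.20V), C3(5μF, Q=20μC, V=4.00V), C4(2μF, Q=17μC, V=8.50V), C5(5μF, Q=9μC, V=1.80V)
Op 1: CLOSE 1-5: Q_total=12.00, C_total=9.00, V=1.33; Q1=5.33, Q5=6.67; dissipated=1.225
Op 2: GROUND 4: Q4=0; energy lost=72.250
Op 3: CLOSE 2-3: Q_total=31.00, C_total=10.00, V=3.10; Q2=15.50, Q3=15.50; dissipated=4.050
Final charges: Q1=5.33, Q2=15.50, Q3=15.50, Q4=0.00, Q5=6.67

Answer: 15.50 μC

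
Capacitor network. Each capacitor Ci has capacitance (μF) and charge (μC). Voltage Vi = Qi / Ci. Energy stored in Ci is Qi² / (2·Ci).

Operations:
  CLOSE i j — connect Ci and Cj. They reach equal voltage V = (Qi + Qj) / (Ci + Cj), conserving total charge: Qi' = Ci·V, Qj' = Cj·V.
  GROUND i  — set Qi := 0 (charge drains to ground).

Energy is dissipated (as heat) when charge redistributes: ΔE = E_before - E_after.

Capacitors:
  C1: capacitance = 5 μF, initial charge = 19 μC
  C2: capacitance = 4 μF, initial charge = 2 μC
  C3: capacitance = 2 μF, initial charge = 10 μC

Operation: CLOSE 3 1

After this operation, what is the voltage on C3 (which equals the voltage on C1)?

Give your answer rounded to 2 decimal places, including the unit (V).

Answer: 4.14 V

Derivation:
Initial: C1(5μF, Q=19μC, V=3.80V), C2(4μF, Q=2μC, V=0.50V), C3(2μF, Q=10μC, V=5.00V)
Op 1: CLOSE 3-1: Q_total=29.00, C_total=7.00, V=4.14; Q3=8.29, Q1=20.71; dissipated=1.029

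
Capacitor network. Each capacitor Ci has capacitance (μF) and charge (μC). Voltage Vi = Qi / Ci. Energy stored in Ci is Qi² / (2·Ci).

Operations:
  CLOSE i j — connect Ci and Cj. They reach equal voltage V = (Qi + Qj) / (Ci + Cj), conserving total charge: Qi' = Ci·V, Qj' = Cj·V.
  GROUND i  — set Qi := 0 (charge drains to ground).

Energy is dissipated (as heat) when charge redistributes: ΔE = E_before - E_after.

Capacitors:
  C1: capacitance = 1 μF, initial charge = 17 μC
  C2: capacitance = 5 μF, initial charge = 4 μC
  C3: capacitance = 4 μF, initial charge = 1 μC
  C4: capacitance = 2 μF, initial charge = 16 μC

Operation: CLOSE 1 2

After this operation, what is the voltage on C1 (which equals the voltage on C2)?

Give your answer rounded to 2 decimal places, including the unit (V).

Answer: 3.50 V

Derivation:
Initial: C1(1μF, Q=17μC, V=17.00V), C2(5μF, Q=4μC, V=0.80V), C3(4μF, Q=1μC, V=0.25V), C4(2μF, Q=16μC, V=8.00V)
Op 1: CLOSE 1-2: Q_total=21.00, C_total=6.00, V=3.50; Q1=3.50, Q2=17.50; dissipated=109.350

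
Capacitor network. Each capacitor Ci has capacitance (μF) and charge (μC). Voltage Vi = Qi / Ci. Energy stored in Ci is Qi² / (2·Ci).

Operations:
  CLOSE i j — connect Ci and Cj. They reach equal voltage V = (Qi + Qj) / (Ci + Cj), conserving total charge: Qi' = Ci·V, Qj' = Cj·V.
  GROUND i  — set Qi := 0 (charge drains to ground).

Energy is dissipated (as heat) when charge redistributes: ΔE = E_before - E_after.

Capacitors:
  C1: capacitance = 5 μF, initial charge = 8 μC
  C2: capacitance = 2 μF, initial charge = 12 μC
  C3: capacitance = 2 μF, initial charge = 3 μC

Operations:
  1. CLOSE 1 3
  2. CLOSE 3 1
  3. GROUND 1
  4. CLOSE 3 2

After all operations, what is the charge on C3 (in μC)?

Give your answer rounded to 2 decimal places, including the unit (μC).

Answer: 7.57 μC

Derivation:
Initial: C1(5μF, Q=8μC, V=1.60V), C2(2μF, Q=12μC, V=6.00V), C3(2μF, Q=3μC, V=1.50V)
Op 1: CLOSE 1-3: Q_total=11.00, C_total=7.00, V=1.57; Q1=7.86, Q3=3.14; dissipated=0.007
Op 2: CLOSE 3-1: Q_total=11.00, C_total=7.00, V=1.57; Q3=3.14, Q1=7.86; dissipated=0.000
Op 3: GROUND 1: Q1=0; energy lost=6.173
Op 4: CLOSE 3-2: Q_total=15.14, C_total=4.00, V=3.79; Q3=7.57, Q2=7.57; dissipated=9.806
Final charges: Q1=0.00, Q2=7.57, Q3=7.57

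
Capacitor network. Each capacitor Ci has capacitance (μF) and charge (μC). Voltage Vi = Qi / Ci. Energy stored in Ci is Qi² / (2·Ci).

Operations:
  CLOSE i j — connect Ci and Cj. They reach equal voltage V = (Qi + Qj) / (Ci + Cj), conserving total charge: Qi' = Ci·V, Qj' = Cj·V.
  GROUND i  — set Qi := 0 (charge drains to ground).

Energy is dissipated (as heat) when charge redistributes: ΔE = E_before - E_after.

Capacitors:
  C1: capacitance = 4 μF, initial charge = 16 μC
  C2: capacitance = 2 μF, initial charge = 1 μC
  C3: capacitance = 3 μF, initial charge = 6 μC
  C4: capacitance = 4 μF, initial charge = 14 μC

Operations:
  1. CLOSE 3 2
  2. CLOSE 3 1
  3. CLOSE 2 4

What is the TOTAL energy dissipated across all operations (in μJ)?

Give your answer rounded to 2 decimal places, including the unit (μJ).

Answer: 10.08 μJ

Derivation:
Initial: C1(4μF, Q=16μC, V=4.00V), C2(2μF, Q=1μC, V=0.50V), C3(3μF, Q=6μC, V=2.00V), C4(4μF, Q=14μC, V=3.50V)
Op 1: CLOSE 3-2: Q_total=7.00, C_total=5.00, V=1.40; Q3=4.20, Q2=2.80; dissipated=1.350
Op 2: CLOSE 3-1: Q_total=20.20, C_total=7.00, V=2.89; Q3=8.66, Q1=11.54; dissipated=5.794
Op 3: CLOSE 2-4: Q_total=16.80, C_total=6.00, V=2.80; Q2=5.60, Q4=11.20; dissipated=2.940
Total dissipated: 10.084 μJ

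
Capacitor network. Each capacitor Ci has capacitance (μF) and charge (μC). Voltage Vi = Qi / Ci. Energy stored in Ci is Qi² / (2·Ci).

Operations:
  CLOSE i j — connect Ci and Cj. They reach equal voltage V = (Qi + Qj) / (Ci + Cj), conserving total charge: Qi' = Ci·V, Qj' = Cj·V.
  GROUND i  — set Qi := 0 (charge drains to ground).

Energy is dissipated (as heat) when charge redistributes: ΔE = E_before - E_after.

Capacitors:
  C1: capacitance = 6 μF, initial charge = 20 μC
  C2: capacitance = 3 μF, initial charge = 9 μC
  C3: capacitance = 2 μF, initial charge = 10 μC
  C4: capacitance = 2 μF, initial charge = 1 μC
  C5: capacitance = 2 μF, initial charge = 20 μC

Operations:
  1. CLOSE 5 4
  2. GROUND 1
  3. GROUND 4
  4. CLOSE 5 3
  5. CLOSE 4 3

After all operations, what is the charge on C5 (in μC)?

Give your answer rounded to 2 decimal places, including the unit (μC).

Initial: C1(6μF, Q=20μC, V=3.33V), C2(3μF, Q=9μC, V=3.00V), C3(2μF, Q=10μC, V=5.00V), C4(2μF, Q=1μC, V=0.50V), C5(2μF, Q=20μC, V=10.00V)
Op 1: CLOSE 5-4: Q_total=21.00, C_total=4.00, V=5.25; Q5=10.50, Q4=10.50; dissipated=45.125
Op 2: GROUND 1: Q1=0; energy lost=33.333
Op 3: GROUND 4: Q4=0; energy lost=27.562
Op 4: CLOSE 5-3: Q_total=20.50, C_total=4.00, V=5.12; Q5=10.25, Q3=10.25; dissipated=0.031
Op 5: CLOSE 4-3: Q_total=10.25, C_total=4.00, V=2.56; Q4=5.12, Q3=5.12; dissipated=13.133
Final charges: Q1=0.00, Q2=9.00, Q3=5.12, Q4=5.12, Q5=10.25

Answer: 10.25 μC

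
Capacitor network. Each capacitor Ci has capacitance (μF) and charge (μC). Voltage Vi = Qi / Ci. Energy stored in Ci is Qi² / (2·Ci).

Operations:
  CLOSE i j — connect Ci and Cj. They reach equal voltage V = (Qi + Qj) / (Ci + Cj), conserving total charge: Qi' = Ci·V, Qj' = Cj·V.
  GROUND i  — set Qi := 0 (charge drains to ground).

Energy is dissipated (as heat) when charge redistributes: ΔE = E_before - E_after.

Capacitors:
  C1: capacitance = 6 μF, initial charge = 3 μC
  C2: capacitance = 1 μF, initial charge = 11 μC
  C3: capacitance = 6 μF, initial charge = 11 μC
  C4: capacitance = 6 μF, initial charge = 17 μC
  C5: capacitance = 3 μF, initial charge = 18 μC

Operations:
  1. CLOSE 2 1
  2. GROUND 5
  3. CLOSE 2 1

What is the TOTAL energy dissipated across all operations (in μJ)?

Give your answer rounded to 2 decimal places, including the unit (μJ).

Initial: C1(6μF, Q=3μC, V=0.50V), C2(1μF, Q=11μC, V=11.00V), C3(6μF, Q=11μC, V=1.83V), C4(6μF, Q=17μC, V=2.83V), C5(3μF, Q=18μC, V=6.00V)
Op 1: CLOSE 2-1: Q_total=14.00, C_total=7.00, V=2.00; Q2=2.00, Q1=12.00; dissipated=47.250
Op 2: GROUND 5: Q5=0; energy lost=54.000
Op 3: CLOSE 2-1: Q_total=14.00, C_total=7.00, V=2.00; Q2=2.00, Q1=12.00; dissipated=0.000
Total dissipated: 101.250 μJ

Answer: 101.25 μJ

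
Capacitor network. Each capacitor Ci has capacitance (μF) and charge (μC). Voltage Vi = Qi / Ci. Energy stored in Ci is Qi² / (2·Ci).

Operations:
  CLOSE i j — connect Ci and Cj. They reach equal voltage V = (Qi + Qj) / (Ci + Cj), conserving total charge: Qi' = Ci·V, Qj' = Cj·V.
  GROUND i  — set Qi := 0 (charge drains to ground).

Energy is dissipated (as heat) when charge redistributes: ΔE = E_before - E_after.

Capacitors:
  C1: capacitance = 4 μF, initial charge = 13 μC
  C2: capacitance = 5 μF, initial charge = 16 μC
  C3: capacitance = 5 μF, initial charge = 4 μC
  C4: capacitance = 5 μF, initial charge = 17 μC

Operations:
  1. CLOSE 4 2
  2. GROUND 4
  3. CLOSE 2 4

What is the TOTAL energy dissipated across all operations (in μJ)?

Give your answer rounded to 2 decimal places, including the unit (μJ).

Answer: 40.89 μJ

Derivation:
Initial: C1(4μF, Q=13μC, V=3.25V), C2(5μF, Q=16μC, V=3.20V), C3(5μF, Q=4μC, V=0.80V), C4(5μF, Q=17μC, V=3.40V)
Op 1: CLOSE 4-2: Q_total=33.00, C_total=10.00, V=3.30; Q4=16.50, Q2=16.50; dissipated=0.050
Op 2: GROUND 4: Q4=0; energy lost=27.225
Op 3: CLOSE 2-4: Q_total=16.50, C_total=10.00, V=1.65; Q2=8.25, Q4=8.25; dissipated=13.613
Total dissipated: 40.888 μJ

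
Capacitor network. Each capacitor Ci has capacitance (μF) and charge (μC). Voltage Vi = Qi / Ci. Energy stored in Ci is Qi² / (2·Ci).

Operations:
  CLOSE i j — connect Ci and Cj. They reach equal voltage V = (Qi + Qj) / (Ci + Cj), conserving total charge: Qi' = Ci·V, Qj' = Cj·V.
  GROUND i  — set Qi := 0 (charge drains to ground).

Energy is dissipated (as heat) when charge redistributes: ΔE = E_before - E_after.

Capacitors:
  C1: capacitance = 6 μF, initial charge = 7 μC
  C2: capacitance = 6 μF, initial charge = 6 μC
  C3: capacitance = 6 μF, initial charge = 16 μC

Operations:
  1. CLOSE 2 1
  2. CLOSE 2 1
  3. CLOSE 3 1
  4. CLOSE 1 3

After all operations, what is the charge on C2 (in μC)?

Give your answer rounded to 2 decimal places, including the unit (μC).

Initial: C1(6μF, Q=7μC, V=1.17V), C2(6μF, Q=6μC, V=1.00V), C3(6μF, Q=16μC, V=2.67V)
Op 1: CLOSE 2-1: Q_total=13.00, C_total=12.00, V=1.08; Q2=6.50, Q1=6.50; dissipated=0.042
Op 2: CLOSE 2-1: Q_total=13.00, C_total=12.00, V=1.08; Q2=6.50, Q1=6.50; dissipated=0.000
Op 3: CLOSE 3-1: Q_total=22.50, C_total=12.00, V=1.88; Q3=11.25, Q1=11.25; dissipated=3.760
Op 4: CLOSE 1-3: Q_total=22.50, C_total=12.00, V=1.88; Q1=11.25, Q3=11.25; dissipated=0.000
Final charges: Q1=11.25, Q2=6.50, Q3=11.25

Answer: 6.50 μC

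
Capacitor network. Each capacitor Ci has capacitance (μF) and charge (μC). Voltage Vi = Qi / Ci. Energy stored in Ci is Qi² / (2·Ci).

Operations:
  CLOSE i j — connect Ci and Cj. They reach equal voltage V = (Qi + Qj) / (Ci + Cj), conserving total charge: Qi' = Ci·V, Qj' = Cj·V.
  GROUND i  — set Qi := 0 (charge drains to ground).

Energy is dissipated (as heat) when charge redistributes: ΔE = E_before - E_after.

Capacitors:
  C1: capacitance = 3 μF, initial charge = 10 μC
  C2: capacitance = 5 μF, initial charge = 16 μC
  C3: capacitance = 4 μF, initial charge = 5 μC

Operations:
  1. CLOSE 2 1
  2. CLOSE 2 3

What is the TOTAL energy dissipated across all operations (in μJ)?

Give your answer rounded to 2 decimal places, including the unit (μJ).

Answer: 4.46 μJ

Derivation:
Initial: C1(3μF, Q=10μC, V=3.33V), C2(5μF, Q=16μC, V=3.20V), C3(4μF, Q=5μC, V=1.25V)
Op 1: CLOSE 2-1: Q_total=26.00, C_total=8.00, V=3.25; Q2=16.25, Q1=9.75; dissipated=0.017
Op 2: CLOSE 2-3: Q_total=21.25, C_total=9.00, V=2.36; Q2=11.81, Q3=9.44; dissipated=4.444
Total dissipated: 4.461 μJ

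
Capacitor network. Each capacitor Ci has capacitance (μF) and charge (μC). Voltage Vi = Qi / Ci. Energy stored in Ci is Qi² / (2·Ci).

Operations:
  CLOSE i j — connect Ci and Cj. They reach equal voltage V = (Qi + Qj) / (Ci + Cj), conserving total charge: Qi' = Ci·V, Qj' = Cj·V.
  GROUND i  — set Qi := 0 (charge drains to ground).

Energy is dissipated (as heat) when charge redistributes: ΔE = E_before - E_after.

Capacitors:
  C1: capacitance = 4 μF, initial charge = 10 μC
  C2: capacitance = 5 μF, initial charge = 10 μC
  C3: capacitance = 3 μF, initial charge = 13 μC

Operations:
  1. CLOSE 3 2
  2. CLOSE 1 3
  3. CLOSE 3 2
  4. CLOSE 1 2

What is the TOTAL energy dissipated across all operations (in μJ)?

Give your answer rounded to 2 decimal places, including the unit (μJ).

Initial: C1(4μF, Q=10μC, V=2.50V), C2(5μF, Q=10μC, V=2.00V), C3(3μF, Q=13μC, V=4.33V)
Op 1: CLOSE 3-2: Q_total=23.00, C_total=8.00, V=2.88; Q3=8.62, Q2=14.38; dissipated=5.104
Op 2: CLOSE 1-3: Q_total=18.62, C_total=7.00, V=2.66; Q1=10.64, Q3=7.98; dissipated=0.121
Op 3: CLOSE 3-2: Q_total=22.36, C_total=8.00, V=2.79; Q3=8.38, Q2=13.97; dissipated=0.043
Op 4: CLOSE 1-2: Q_total=24.62, C_total=9.00, V=2.74; Q1=10.94, Q2=13.68; dissipated=0.020
Total dissipated: 5.288 μJ

Answer: 5.29 μJ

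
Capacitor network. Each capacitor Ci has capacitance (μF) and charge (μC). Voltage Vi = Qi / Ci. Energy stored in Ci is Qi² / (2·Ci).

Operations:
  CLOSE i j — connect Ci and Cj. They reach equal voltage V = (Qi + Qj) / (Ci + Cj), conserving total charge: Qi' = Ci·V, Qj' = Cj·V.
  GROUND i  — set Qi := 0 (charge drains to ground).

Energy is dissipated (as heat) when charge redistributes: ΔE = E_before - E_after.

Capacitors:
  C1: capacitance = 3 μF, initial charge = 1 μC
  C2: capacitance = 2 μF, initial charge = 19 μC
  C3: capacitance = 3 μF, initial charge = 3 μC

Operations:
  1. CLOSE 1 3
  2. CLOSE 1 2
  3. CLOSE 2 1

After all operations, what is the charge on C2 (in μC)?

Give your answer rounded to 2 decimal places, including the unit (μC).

Initial: C1(3μF, Q=1μC, V=0.33V), C2(2μF, Q=19μC, V=9.50V), C3(3μF, Q=3μC, V=1.00V)
Op 1: CLOSE 1-3: Q_total=4.00, C_total=6.00, V=0.67; Q1=2.00, Q3=2.00; dissipated=0.333
Op 2: CLOSE 1-2: Q_total=21.00, C_total=5.00, V=4.20; Q1=12.60, Q2=8.40; dissipated=46.817
Op 3: CLOSE 2-1: Q_total=21.00, C_total=5.00, V=4.20; Q2=8.40, Q1=12.60; dissipated=0.000
Final charges: Q1=12.60, Q2=8.40, Q3=2.00

Answer: 8.40 μC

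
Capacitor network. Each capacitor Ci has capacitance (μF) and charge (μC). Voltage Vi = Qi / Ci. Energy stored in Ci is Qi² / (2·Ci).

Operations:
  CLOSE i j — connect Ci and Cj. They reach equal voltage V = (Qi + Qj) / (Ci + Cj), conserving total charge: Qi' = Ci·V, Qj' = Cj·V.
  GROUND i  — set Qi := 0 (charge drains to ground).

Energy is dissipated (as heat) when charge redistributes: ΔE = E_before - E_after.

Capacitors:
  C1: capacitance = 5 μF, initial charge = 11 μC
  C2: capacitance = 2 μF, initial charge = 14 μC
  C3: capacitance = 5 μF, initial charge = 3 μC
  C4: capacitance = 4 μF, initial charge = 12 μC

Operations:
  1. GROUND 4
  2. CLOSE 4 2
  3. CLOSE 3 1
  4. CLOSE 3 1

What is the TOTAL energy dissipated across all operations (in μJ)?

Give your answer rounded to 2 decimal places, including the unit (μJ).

Initial: C1(5μF, Q=11μC, V=2.20V), C2(2μF, Q=14μC, V=7.00V), C3(5μF, Q=3μC, V=0.60V), C4(4μF, Q=12μC, V=3.00V)
Op 1: GROUND 4: Q4=0; energy lost=18.000
Op 2: CLOSE 4-2: Q_total=14.00, C_total=6.00, V=2.33; Q4=9.33, Q2=4.67; dissipated=32.667
Op 3: CLOSE 3-1: Q_total=14.00, C_total=10.00, V=1.40; Q3=7.00, Q1=7.00; dissipated=3.200
Op 4: CLOSE 3-1: Q_total=14.00, C_total=10.00, V=1.40; Q3=7.00, Q1=7.00; dissipated=0.000
Total dissipated: 53.867 μJ

Answer: 53.87 μJ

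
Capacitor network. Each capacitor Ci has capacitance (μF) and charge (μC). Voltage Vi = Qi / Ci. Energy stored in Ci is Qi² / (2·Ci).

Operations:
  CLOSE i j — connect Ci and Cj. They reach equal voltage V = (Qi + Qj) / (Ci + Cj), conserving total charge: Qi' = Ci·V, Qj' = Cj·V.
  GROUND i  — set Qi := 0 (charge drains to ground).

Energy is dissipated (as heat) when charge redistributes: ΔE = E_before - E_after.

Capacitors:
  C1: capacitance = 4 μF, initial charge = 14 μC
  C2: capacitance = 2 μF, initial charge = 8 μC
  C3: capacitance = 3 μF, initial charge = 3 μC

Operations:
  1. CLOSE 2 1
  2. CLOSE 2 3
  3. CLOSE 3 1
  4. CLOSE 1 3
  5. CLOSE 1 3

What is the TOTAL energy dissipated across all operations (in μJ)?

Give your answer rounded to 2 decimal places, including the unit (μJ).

Answer: 6.63 μJ

Derivation:
Initial: C1(4μF, Q=14μC, V=3.50V), C2(2μF, Q=8μC, V=4.00V), C3(3μF, Q=3μC, V=1.00V)
Op 1: CLOSE 2-1: Q_total=22.00, C_total=6.00, V=3.67; Q2=7.33, Q1=14.67; dissipated=0.167
Op 2: CLOSE 2-3: Q_total=10.33, C_total=5.00, V=2.07; Q2=4.13, Q3=6.20; dissipated=4.267
Op 3: CLOSE 3-1: Q_total=20.87, C_total=7.00, V=2.98; Q3=8.94, Q1=11.92; dissipated=2.194
Op 4: CLOSE 1-3: Q_total=20.87, C_total=7.00, V=2.98; Q1=11.92, Q3=8.94; dissipated=0.000
Op 5: CLOSE 1-3: Q_total=20.87, C_total=7.00, V=2.98; Q1=11.92, Q3=8.94; dissipated=0.000
Total dissipated: 6.628 μJ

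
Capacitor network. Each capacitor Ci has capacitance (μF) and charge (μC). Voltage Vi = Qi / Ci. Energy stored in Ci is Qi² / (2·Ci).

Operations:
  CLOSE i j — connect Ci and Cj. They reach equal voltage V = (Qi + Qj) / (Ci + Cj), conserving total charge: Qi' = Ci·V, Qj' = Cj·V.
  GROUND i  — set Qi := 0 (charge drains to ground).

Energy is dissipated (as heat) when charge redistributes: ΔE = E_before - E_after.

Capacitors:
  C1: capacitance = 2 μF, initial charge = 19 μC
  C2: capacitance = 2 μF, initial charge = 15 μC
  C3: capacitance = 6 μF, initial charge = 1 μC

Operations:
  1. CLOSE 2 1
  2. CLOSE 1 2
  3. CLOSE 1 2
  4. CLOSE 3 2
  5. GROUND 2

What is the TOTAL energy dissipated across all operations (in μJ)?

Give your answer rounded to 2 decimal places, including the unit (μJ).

Answer: 59.15 μJ

Derivation:
Initial: C1(2μF, Q=19μC, V=9.50V), C2(2μF, Q=15μC, V=7.50V), C3(6μF, Q=1μC, V=0.17V)
Op 1: CLOSE 2-1: Q_total=34.00, C_total=4.00, V=8.50; Q2=17.00, Q1=17.00; dissipated=2.000
Op 2: CLOSE 1-2: Q_total=34.00, C_total=4.00, V=8.50; Q1=17.00, Q2=17.00; dissipated=0.000
Op 3: CLOSE 1-2: Q_total=34.00, C_total=4.00, V=8.50; Q1=17.00, Q2=17.00; dissipated=0.000
Op 4: CLOSE 3-2: Q_total=18.00, C_total=8.00, V=2.25; Q3=13.50, Q2=4.50; dissipated=52.083
Op 5: GROUND 2: Q2=0; energy lost=5.062
Total dissipated: 59.146 μJ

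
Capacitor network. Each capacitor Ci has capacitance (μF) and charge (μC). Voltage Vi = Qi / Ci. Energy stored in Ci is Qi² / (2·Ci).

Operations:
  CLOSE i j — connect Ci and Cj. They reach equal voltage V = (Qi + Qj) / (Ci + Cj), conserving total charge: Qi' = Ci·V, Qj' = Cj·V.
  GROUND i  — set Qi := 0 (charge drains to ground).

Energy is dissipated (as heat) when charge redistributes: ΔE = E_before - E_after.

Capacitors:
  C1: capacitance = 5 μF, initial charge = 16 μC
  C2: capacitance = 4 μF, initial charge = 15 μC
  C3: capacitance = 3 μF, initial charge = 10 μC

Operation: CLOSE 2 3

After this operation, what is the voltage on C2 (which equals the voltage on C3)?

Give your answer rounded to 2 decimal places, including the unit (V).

Answer: 3.57 V

Derivation:
Initial: C1(5μF, Q=16μC, V=3.20V), C2(4μF, Q=15μC, V=3.75V), C3(3μF, Q=10μC, V=3.33V)
Op 1: CLOSE 2-3: Q_total=25.00, C_total=7.00, V=3.57; Q2=14.29, Q3=10.71; dissipated=0.149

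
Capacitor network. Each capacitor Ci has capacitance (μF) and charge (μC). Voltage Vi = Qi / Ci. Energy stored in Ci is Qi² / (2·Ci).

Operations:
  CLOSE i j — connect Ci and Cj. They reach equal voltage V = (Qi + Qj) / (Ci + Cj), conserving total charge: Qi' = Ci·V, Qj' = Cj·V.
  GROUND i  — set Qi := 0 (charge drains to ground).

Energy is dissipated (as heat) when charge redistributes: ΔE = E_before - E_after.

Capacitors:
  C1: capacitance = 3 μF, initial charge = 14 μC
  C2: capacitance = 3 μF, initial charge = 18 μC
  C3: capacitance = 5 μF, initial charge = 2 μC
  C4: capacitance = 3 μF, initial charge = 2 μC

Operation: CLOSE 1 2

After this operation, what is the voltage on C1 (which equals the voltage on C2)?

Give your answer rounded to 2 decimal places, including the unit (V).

Answer: 5.33 V

Derivation:
Initial: C1(3μF, Q=14μC, V=4.67V), C2(3μF, Q=18μC, V=6.00V), C3(5μF, Q=2μC, V=0.40V), C4(3μF, Q=2μC, V=0.67V)
Op 1: CLOSE 1-2: Q_total=32.00, C_total=6.00, V=5.33; Q1=16.00, Q2=16.00; dissipated=1.333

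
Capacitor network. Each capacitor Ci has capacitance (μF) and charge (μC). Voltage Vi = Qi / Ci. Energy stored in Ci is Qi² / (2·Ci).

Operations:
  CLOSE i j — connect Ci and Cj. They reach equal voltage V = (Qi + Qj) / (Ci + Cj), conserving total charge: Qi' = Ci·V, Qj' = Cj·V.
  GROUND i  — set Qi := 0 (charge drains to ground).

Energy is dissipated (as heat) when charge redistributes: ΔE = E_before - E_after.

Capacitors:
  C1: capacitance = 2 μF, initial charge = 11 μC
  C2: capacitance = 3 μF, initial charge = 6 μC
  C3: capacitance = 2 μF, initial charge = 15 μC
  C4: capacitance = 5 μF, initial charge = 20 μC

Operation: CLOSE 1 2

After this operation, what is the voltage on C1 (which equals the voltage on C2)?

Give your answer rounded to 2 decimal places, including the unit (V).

Initial: C1(2μF, Q=11μC, V=5.50V), C2(3μF, Q=6μC, V=2.00V), C3(2μF, Q=15μC, V=7.50V), C4(5μF, Q=20μC, V=4.00V)
Op 1: CLOSE 1-2: Q_total=17.00, C_total=5.00, V=3.40; Q1=6.80, Q2=10.20; dissipated=7.350

Answer: 3.40 V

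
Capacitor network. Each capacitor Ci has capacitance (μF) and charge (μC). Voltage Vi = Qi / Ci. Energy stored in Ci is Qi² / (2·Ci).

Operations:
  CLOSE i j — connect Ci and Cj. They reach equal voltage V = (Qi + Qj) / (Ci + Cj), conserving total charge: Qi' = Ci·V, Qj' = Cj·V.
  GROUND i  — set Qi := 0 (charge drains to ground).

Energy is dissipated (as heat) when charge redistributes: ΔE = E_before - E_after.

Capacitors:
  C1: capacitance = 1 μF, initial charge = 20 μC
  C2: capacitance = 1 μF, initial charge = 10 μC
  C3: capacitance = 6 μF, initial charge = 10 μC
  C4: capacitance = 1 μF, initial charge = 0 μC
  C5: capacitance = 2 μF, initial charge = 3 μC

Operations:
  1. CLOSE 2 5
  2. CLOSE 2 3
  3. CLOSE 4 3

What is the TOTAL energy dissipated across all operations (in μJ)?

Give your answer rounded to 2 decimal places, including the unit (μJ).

Initial: C1(1μF, Q=20μC, V=20.00V), C2(1μF, Q=10μC, V=10.00V), C3(6μF, Q=10μC, V=1.67V), C4(1μF, Q=0μC, V=0.00V), C5(2μF, Q=3μC, V=1.50V)
Op 1: CLOSE 2-5: Q_total=13.00, C_total=3.00, V=4.33; Q2=4.33, Q5=8.67; dissipated=24.083
Op 2: CLOSE 2-3: Q_total=14.33, C_total=7.00, V=2.05; Q2=2.05, Q3=12.29; dissipated=3.048
Op 3: CLOSE 4-3: Q_total=12.29, C_total=7.00, V=1.76; Q4=1.76, Q3=10.53; dissipated=1.797
Total dissipated: 28.928 μJ

Answer: 28.93 μJ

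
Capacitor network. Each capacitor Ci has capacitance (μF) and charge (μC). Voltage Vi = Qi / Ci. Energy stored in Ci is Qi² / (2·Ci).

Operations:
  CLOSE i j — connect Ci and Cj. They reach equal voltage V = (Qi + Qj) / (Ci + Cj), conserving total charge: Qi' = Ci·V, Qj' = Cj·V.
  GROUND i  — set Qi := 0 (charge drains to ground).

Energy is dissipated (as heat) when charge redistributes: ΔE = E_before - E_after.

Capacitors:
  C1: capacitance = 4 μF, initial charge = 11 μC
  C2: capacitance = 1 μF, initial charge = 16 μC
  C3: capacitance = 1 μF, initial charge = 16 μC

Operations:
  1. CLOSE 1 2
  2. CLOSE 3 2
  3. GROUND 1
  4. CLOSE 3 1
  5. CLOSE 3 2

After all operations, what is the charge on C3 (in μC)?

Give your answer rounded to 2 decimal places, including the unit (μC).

Initial: C1(4μF, Q=11μC, V=2.75V), C2(1μF, Q=16μC, V=16.00V), C3(1μF, Q=16μC, V=16.00V)
Op 1: CLOSE 1-2: Q_total=27.00, C_total=5.00, V=5.40; Q1=21.60, Q2=5.40; dissipated=70.225
Op 2: CLOSE 3-2: Q_total=21.40, C_total=2.00, V=10.70; Q3=10.70, Q2=10.70; dissipated=28.090
Op 3: GROUND 1: Q1=0; energy lost=58.320
Op 4: CLOSE 3-1: Q_total=10.70, C_total=5.00, V=2.14; Q3=2.14, Q1=8.56; dissipated=45.796
Op 5: CLOSE 3-2: Q_total=12.84, C_total=2.00, V=6.42; Q3=6.42, Q2=6.42; dissipated=18.318
Final charges: Q1=8.56, Q2=6.42, Q3=6.42

Answer: 6.42 μC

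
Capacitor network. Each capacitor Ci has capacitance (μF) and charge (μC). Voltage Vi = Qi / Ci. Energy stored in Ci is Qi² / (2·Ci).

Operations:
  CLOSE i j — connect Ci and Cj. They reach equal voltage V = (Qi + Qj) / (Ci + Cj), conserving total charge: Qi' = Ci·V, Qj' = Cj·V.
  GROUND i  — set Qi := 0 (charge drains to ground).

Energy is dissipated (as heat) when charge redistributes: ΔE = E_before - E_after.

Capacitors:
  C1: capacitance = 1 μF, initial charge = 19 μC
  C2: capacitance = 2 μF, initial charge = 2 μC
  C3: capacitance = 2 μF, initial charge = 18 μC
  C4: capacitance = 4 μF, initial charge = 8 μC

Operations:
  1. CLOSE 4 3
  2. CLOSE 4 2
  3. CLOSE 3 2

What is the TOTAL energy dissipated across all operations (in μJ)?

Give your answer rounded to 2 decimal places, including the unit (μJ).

Initial: C1(1μF, Q=19μC, V=19.00V), C2(2μF, Q=2μC, V=1.00V), C3(2μF, Q=18μC, V=9.00V), C4(4μF, Q=8μC, V=2.00V)
Op 1: CLOSE 4-3: Q_total=26.00, C_total=6.00, V=4.33; Q4=17.33, Q3=8.67; dissipated=32.667
Op 2: CLOSE 4-2: Q_total=19.33, C_total=6.00, V=3.22; Q4=12.89, Q2=6.44; dissipated=7.407
Op 3: CLOSE 3-2: Q_total=15.11, C_total=4.00, V=3.78; Q3=7.56, Q2=7.56; dissipated=0.617
Total dissipated: 40.691 μJ

Answer: 40.69 μJ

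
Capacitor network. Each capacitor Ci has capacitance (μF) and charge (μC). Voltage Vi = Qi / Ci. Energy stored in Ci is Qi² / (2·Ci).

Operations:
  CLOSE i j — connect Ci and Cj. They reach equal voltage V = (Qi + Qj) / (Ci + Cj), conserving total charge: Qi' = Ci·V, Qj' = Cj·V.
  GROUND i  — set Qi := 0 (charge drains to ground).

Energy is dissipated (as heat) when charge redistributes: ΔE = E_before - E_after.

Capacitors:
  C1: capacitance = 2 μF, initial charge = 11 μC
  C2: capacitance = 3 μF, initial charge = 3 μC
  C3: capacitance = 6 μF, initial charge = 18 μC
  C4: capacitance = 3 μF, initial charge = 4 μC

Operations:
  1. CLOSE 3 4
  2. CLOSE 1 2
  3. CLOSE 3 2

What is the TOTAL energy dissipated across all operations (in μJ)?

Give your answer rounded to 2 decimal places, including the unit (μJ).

Answer: 15.05 μJ

Derivation:
Initial: C1(2μF, Q=11μC, V=5.50V), C2(3μF, Q=3μC, V=1.00V), C3(6μF, Q=18μC, V=3.00V), C4(3μF, Q=4μC, V=1.33V)
Op 1: CLOSE 3-4: Q_total=22.00, C_total=9.00, V=2.44; Q3=14.67, Q4=7.33; dissipated=2.778
Op 2: CLOSE 1-2: Q_total=14.00, C_total=5.00, V=2.80; Q1=5.60, Q2=8.40; dissipated=12.150
Op 3: CLOSE 3-2: Q_total=23.07, C_total=9.00, V=2.56; Q3=15.38, Q2=7.69; dissipated=0.126
Total dissipated: 15.054 μJ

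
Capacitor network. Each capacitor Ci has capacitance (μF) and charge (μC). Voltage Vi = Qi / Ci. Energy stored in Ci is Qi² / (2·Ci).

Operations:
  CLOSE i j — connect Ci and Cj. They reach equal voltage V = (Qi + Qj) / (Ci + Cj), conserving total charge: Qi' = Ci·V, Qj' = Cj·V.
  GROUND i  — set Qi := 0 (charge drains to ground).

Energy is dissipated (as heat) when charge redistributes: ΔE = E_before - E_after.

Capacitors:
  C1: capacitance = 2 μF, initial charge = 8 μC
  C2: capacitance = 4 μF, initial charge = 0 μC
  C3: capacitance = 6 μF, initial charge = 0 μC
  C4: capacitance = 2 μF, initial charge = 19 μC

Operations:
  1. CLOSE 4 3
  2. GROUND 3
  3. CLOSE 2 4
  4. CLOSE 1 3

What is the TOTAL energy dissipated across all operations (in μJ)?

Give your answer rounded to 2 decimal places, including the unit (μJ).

Initial: C1(2μF, Q=8μC, V=4.00V), C2(4μF, Q=0μC, V=0.00V), C3(6μF, Q=0μC, V=0.00V), C4(2μF, Q=19μC, V=9.50V)
Op 1: CLOSE 4-3: Q_total=19.00, C_total=8.00, V=2.38; Q4=4.75, Q3=14.25; dissipated=67.688
Op 2: GROUND 3: Q3=0; energy lost=16.922
Op 3: CLOSE 2-4: Q_total=4.75, C_total=6.00, V=0.79; Q2=3.17, Q4=1.58; dissipated=3.760
Op 4: CLOSE 1-3: Q_total=8.00, C_total=8.00, V=1.00; Q1=2.00, Q3=6.00; dissipated=12.000
Total dissipated: 100.370 μJ

Answer: 100.37 μJ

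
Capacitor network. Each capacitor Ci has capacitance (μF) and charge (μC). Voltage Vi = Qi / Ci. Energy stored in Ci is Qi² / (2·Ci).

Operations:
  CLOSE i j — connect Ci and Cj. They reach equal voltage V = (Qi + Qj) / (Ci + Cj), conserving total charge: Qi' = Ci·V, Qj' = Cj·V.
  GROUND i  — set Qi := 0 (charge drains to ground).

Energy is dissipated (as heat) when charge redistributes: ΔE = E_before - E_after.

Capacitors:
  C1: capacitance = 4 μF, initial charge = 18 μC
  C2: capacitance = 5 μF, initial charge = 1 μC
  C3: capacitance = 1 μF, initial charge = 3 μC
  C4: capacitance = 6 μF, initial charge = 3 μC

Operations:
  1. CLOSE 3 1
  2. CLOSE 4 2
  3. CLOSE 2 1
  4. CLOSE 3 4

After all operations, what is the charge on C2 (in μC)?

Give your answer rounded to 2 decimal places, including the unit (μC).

Answer: 10.34 μC

Derivation:
Initial: C1(4μF, Q=18μC, V=4.50V), C2(5μF, Q=1μC, V=0.20V), C3(1μF, Q=3μC, V=3.00V), C4(6μF, Q=3μC, V=0.50V)
Op 1: CLOSE 3-1: Q_total=21.00, C_total=5.00, V=4.20; Q3=4.20, Q1=16.80; dissipated=0.900
Op 2: CLOSE 4-2: Q_total=4.00, C_total=11.00, V=0.36; Q4=2.18, Q2=1.82; dissipated=0.123
Op 3: CLOSE 2-1: Q_total=18.62, C_total=9.00, V=2.07; Q2=10.34, Q1=8.27; dissipated=16.353
Op 4: CLOSE 3-4: Q_total=6.38, C_total=7.00, V=0.91; Q3=0.91, Q4=5.47; dissipated=6.308
Final charges: Q1=8.27, Q2=10.34, Q3=0.91, Q4=5.47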